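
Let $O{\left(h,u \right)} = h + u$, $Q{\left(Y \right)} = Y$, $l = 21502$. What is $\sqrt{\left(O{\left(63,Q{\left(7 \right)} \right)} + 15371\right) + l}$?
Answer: $\sqrt{36943} \approx 192.21$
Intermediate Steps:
$\sqrt{\left(O{\left(63,Q{\left(7 \right)} \right)} + 15371\right) + l} = \sqrt{\left(\left(63 + 7\right) + 15371\right) + 21502} = \sqrt{\left(70 + 15371\right) + 21502} = \sqrt{15441 + 21502} = \sqrt{36943}$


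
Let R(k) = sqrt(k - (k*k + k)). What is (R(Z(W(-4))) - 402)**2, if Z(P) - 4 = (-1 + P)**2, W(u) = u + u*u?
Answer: 145979 - 100500*I ≈ 1.4598e+5 - 1.005e+5*I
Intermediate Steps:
W(u) = u + u**2
Z(P) = 4 + (-1 + P)**2
R(k) = sqrt(-k**2) (R(k) = sqrt(k - (k**2 + k)) = sqrt(k - (k + k**2)) = sqrt(k + (-k - k**2)) = sqrt(-k**2))
(R(Z(W(-4))) - 402)**2 = (sqrt(-(4 + (-1 - 4*(1 - 4))**2)**2) - 402)**2 = (sqrt(-(4 + (-1 - 4*(-3))**2)**2) - 402)**2 = (sqrt(-(4 + (-1 + 12)**2)**2) - 402)**2 = (sqrt(-(4 + 11**2)**2) - 402)**2 = (sqrt(-(4 + 121)**2) - 402)**2 = (sqrt(-1*125**2) - 402)**2 = (sqrt(-1*15625) - 402)**2 = (sqrt(-15625) - 402)**2 = (125*I - 402)**2 = (-402 + 125*I)**2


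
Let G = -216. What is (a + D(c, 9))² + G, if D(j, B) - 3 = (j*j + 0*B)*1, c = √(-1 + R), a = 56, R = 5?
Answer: 3753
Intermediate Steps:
c = 2 (c = √(-1 + 5) = √4 = 2)
D(j, B) = 3 + j² (D(j, B) = 3 + (j*j + 0*B)*1 = 3 + (j² + 0)*1 = 3 + j²*1 = 3 + j²)
(a + D(c, 9))² + G = (56 + (3 + 2²))² - 216 = (56 + (3 + 4))² - 216 = (56 + 7)² - 216 = 63² - 216 = 3969 - 216 = 3753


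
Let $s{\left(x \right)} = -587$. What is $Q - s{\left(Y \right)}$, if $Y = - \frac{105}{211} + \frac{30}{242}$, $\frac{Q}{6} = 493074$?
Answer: $2959031$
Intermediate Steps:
$Q = 2958444$ ($Q = 6 \cdot 493074 = 2958444$)
$Y = - \frac{9540}{25531}$ ($Y = \left(-105\right) \frac{1}{211} + 30 \cdot \frac{1}{242} = - \frac{105}{211} + \frac{15}{121} = - \frac{9540}{25531} \approx -0.37366$)
$Q - s{\left(Y \right)} = 2958444 - -587 = 2958444 + 587 = 2959031$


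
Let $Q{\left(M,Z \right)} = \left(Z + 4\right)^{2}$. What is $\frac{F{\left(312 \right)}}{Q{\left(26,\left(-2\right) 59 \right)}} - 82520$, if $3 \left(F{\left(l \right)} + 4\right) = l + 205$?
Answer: $- \frac{3217289255}{38988} \approx -82520.0$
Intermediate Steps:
$F{\left(l \right)} = \frac{193}{3} + \frac{l}{3}$ ($F{\left(l \right)} = -4 + \frac{l + 205}{3} = -4 + \frac{205 + l}{3} = -4 + \left(\frac{205}{3} + \frac{l}{3}\right) = \frac{193}{3} + \frac{l}{3}$)
$Q{\left(M,Z \right)} = \left(4 + Z\right)^{2}$
$\frac{F{\left(312 \right)}}{Q{\left(26,\left(-2\right) 59 \right)}} - 82520 = \frac{\frac{193}{3} + \frac{1}{3} \cdot 312}{\left(4 - 118\right)^{2}} - 82520 = \frac{\frac{193}{3} + 104}{\left(4 - 118\right)^{2}} - 82520 = \frac{505}{3 \left(-114\right)^{2}} - 82520 = \frac{505}{3 \cdot 12996} - 82520 = \frac{505}{3} \cdot \frac{1}{12996} - 82520 = \frac{505}{38988} - 82520 = - \frac{3217289255}{38988}$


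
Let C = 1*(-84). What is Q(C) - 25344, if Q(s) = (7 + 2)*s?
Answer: -26100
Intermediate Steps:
C = -84
Q(s) = 9*s
Q(C) - 25344 = 9*(-84) - 25344 = -756 - 25344 = -26100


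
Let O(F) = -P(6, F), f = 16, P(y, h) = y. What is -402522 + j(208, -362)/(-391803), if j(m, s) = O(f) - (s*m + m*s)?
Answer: -157709477752/391803 ≈ -4.0252e+5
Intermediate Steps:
O(F) = -6 (O(F) = -1*6 = -6)
j(m, s) = -6 - 2*m*s (j(m, s) = -6 - (s*m + m*s) = -6 - (m*s + m*s) = -6 - 2*m*s)
-402522 + j(208, -362)/(-391803) = -402522 + (-6 - 2*208*(-362))/(-391803) = -402522 + (-6 + 150592)*(-1/391803) = -402522 + 150586*(-1/391803) = -402522 - 150586/391803 = -157709477752/391803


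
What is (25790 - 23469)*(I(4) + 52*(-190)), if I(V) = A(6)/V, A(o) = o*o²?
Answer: -22806146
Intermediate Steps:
A(o) = o³
I(V) = 216/V (I(V) = 6³/V = 216/V)
(25790 - 23469)*(I(4) + 52*(-190)) = (25790 - 23469)*(216/4 + 52*(-190)) = 2321*(216*(¼) - 9880) = 2321*(54 - 9880) = 2321*(-9826) = -22806146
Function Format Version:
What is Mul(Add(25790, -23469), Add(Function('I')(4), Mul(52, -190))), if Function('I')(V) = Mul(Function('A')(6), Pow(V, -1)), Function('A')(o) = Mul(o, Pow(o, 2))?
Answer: -22806146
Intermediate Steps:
Function('A')(o) = Pow(o, 3)
Function('I')(V) = Mul(216, Pow(V, -1)) (Function('I')(V) = Mul(Pow(6, 3), Pow(V, -1)) = Mul(216, Pow(V, -1)))
Mul(Add(25790, -23469), Add(Function('I')(4), Mul(52, -190))) = Mul(Add(25790, -23469), Add(Mul(216, Pow(4, -1)), Mul(52, -190))) = Mul(2321, Add(Mul(216, Rational(1, 4)), -9880)) = Mul(2321, Add(54, -9880)) = Mul(2321, -9826) = -22806146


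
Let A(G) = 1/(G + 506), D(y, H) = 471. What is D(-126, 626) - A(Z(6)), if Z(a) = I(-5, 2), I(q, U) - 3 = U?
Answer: 240680/511 ≈ 471.00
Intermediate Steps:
I(q, U) = 3 + U
Z(a) = 5 (Z(a) = 3 + 2 = 5)
A(G) = 1/(506 + G)
D(-126, 626) - A(Z(6)) = 471 - 1/(506 + 5) = 471 - 1/511 = 240680/511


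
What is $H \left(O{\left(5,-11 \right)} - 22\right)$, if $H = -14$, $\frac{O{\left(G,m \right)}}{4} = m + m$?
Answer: $1540$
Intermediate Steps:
$O{\left(G,m \right)} = 8 m$ ($O{\left(G,m \right)} = 4 \left(m + m\right) = 4 \cdot 2 m = 8 m$)
$H \left(O{\left(5,-11 \right)} - 22\right) = - 14 \left(8 \left(-11\right) - 22\right) = - 14 \left(-88 - 22\right) = \left(-14\right) \left(-110\right) = 1540$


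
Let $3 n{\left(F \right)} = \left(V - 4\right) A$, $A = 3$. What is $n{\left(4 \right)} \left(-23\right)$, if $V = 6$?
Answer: $-46$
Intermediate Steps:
$n{\left(F \right)} = 2$ ($n{\left(F \right)} = \frac{\left(6 - 4\right) 3}{3} = \frac{2 \cdot 3}{3} = \frac{1}{3} \cdot 6 = 2$)
$n{\left(4 \right)} \left(-23\right) = 2 \left(-23\right) = -46$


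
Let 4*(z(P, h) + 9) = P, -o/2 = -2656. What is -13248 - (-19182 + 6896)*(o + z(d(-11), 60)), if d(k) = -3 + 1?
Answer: 65133267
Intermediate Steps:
o = 5312 (o = -2*(-2656) = 5312)
d(k) = -2
z(P, h) = -9 + P/4
-13248 - (-19182 + 6896)*(o + z(d(-11), 60)) = -13248 - (-19182 + 6896)*(5312 + (-9 + (¼)*(-2))) = -13248 - (-12286)*(5312 + (-9 - ½)) = -13248 - (-12286)*(5312 - 19/2) = -13248 - (-12286)*10605/2 = -13248 - 1*(-65146515) = -13248 + 65146515 = 65133267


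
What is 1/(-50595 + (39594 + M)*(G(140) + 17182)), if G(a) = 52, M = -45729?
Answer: -1/105781185 ≈ -9.4535e-9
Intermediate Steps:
1/(-50595 + (39594 + M)*(G(140) + 17182)) = 1/(-50595 + (39594 - 45729)*(52 + 17182)) = 1/(-50595 - 6135*17234) = 1/(-50595 - 105730590) = 1/(-105781185) = -1/105781185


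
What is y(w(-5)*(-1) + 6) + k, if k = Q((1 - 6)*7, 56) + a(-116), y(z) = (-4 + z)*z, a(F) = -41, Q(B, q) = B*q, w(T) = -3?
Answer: -1956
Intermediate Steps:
y(z) = z*(-4 + z)
k = -2001 (k = ((1 - 6)*7)*56 - 41 = -5*7*56 - 41 = -35*56 - 41 = -1960 - 41 = -2001)
y(w(-5)*(-1) + 6) + k = (-3*(-1) + 6)*(-4 + (-3*(-1) + 6)) - 2001 = (3 + 6)*(-4 + (3 + 6)) - 2001 = 9*(-4 + 9) - 2001 = 9*5 - 2001 = 45 - 2001 = -1956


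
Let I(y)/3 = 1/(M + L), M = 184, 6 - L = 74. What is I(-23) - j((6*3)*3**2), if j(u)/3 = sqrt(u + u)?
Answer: -6261/116 ≈ -53.974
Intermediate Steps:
L = -68 (L = 6 - 1*74 = 6 - 74 = -68)
j(u) = 3*sqrt(2)*sqrt(u) (j(u) = 3*sqrt(u + u) = 3*sqrt(2*u) = 3*(sqrt(2)*sqrt(u)) = 3*sqrt(2)*sqrt(u))
I(y) = 3/116 (I(y) = 3/(184 - 68) = 3/116)
I(-23) - j((6*3)*3**2) = 3/116 - 3*sqrt(2)*sqrt((6*3)*3**2) = 3/116 - 3*sqrt(2)*sqrt(18*9) = 3/116 - 3*sqrt(2)*sqrt(162) = 3/116 - 3*sqrt(2)*9*sqrt(2) = 3/116 - 1*54 = 3/116 - 54 = -6261/116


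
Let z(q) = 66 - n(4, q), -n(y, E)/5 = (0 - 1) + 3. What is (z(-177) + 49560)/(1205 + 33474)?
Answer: 49636/34679 ≈ 1.4313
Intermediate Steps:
n(y, E) = -10 (n(y, E) = -5*((0 - 1) + 3) = -5*(-1 + 3) = -5*2 = -10)
z(q) = 76 (z(q) = 66 - 1*(-10) = 66 + 10 = 76)
(z(-177) + 49560)/(1205 + 33474) = (76 + 49560)/(1205 + 33474) = 49636/34679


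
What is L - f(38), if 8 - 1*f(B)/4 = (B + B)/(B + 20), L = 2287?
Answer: 65547/29 ≈ 2260.2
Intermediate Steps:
f(B) = 32 - 8*B/(20 + B) (f(B) = 32 - 4*(B + B)/(B + 20) = 32 - 4*2*B/(20 + B) = 32 - 8*B/(20 + B))
L - f(38) = 2287 - 8*(80 + 3*38)/(20 + 38) = 2287 - 8*(80 + 114)/58 = 2287 - 8*194/58 = 2287 - 1*776/29 = 2287 - 776/29 = 65547/29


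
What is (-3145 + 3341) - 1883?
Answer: -1687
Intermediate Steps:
(-3145 + 3341) - 1883 = 196 - 1883 = -1687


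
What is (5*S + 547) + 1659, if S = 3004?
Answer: 17226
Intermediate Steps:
(5*S + 547) + 1659 = (5*3004 + 547) + 1659 = (15020 + 547) + 1659 = 15567 + 1659 = 17226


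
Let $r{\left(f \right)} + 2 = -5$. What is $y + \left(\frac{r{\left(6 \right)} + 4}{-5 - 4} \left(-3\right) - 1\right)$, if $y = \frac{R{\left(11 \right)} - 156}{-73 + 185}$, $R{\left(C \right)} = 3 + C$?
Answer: $- \frac{183}{56} \approx -3.2679$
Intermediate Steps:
$r{\left(f \right)} = -7$ ($r{\left(f \right)} = -2 - 5 = -7$)
$y = - \frac{71}{56}$ ($y = \frac{\left(3 + 11\right) - 156}{-73 + 185} = \frac{14 - 156}{112} = \left(-142\right) \frac{1}{112} = - \frac{71}{56} \approx -1.2679$)
$y + \left(\frac{r{\left(6 \right)} + 4}{-5 - 4} \left(-3\right) - 1\right) = - \frac{71}{56} + \left(\frac{-7 + 4}{-5 - 4} \left(-3\right) - 1\right) = - \frac{71}{56} + \left(- \frac{3}{-9} \left(-3\right) - 1\right) = - \frac{71}{56} + \left(\left(-3\right) \left(- \frac{1}{9}\right) \left(-3\right) - 1\right) = - \frac{71}{56} + \left(\frac{1}{3} \left(-3\right) - 1\right) = - \frac{71}{56} - 2 = - \frac{183}{56}$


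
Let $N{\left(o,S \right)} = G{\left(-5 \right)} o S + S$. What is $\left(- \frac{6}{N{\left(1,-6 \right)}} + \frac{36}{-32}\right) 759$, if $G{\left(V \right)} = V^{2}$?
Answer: $- \frac{85767}{104} \approx -824.68$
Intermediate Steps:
$N{\left(o,S \right)} = S + 25 S o$ ($N{\left(o,S \right)} = \left(-5\right)^{2} o S + S = 25 o S + S = 25 S o + S = S + 25 S o$)
$\left(- \frac{6}{N{\left(1,-6 \right)}} + \frac{36}{-32}\right) 759 = \left(- \frac{6}{\left(-6\right) \left(1 + 25 \cdot 1\right)} + \frac{36}{-32}\right) 759 = \left(- \frac{6}{\left(-6\right) \left(1 + 25\right)} + 36 \left(- \frac{1}{32}\right)\right) 759 = \left(- \frac{6}{\left(-6\right) 26} - \frac{9}{8}\right) 759 = \left(- \frac{6}{-156} - \frac{9}{8}\right) 759 = \left(\left(-6\right) \left(- \frac{1}{156}\right) - \frac{9}{8}\right) 759 = \left(\frac{1}{26} - \frac{9}{8}\right) 759 = \left(- \frac{113}{104}\right) 759 = - \frac{85767}{104}$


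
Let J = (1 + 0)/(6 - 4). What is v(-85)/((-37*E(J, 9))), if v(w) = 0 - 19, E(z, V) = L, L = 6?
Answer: 19/222 ≈ 0.085586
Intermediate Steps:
J = 1/2 ≈ 0.50000
E(z, V) = 6
v(w) = -19
v(-85)/((-37*E(J, 9))) = -19/((-37*6)) = -19/(-222) = -19*(-1/222) = 19/222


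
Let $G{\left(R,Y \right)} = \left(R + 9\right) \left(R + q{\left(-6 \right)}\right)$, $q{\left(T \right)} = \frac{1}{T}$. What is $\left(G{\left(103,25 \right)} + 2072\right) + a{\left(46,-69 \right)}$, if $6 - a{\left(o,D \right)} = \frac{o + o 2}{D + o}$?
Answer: $\frac{40804}{3} \approx 13601.0$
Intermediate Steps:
$a{\left(o,D \right)} = 6 - \frac{3 o}{D + o}$ ($a{\left(o,D \right)} = 6 - \frac{o + o 2}{D + o} = 6 - \frac{o + 2 o}{D + o} = 6 - \frac{3 o}{D + o}$)
$G{\left(R,Y \right)} = \left(9 + R\right) \left(- \frac{1}{6} + R\right)$ ($G{\left(R,Y \right)} = \left(R + 9\right) \left(R + \frac{1}{-6}\right) = \left(9 + R\right) \left(R - \frac{1}{6}\right) = \left(9 + R\right) \left(- \frac{1}{6} + R\right)$)
$\left(G{\left(103,25 \right)} + 2072\right) + a{\left(46,-69 \right)} = \left(\left(- \frac{3}{2} + 103^{2} + \frac{53}{6} \cdot 103\right) + 2072\right) + \frac{3 \left(46 + 2 \left(-69\right)\right)}{-69 + 46} = \left(\left(- \frac{3}{2} + 10609 + \frac{5459}{6}\right) + 2072\right) + \frac{3 \left(46 - 138\right)}{-23} = \left(\frac{34552}{3} + 2072\right) + 3 \left(- \frac{1}{23}\right) \left(-92\right) = \frac{40768}{3} + 12 = \frac{40804}{3}$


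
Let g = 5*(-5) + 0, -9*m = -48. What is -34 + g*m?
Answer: -502/3 ≈ -167.33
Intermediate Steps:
m = 16/3 (m = -1/9*(-48) = 16/3 ≈ 5.3333)
g = -25 (g = -25 + 0 = -25)
-34 + g*m = -34 - 25*16/3 = -34 - 400/3 = -502/3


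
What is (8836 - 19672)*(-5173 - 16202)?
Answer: 231619500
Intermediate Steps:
(8836 - 19672)*(-5173 - 16202) = -10836*(-21375) = 231619500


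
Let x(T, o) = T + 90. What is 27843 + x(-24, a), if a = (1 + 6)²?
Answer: 27909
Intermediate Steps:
a = 49 (a = 7² = 49)
x(T, o) = 90 + T
27843 + x(-24, a) = 27843 + (90 - 24) = 27843 + 66 = 27909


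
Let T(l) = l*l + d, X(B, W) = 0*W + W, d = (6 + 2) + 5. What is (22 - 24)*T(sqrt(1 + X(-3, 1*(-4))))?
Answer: -20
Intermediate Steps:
d = 13 (d = 8 + 5 = 13)
X(B, W) = W (X(B, W) = 0 + W = W)
T(l) = 13 + l**2 (T(l) = l*l + 13 = l**2 + 13 = 13 + l**2)
(22 - 24)*T(sqrt(1 + X(-3, 1*(-4)))) = (22 - 24)*(13 + (sqrt(1 + 1*(-4)))**2) = -2*(13 + (sqrt(1 - 4))**2) = -2*(13 + (sqrt(-3))**2) = -2*(13 + (I*sqrt(3))**2) = -2*(13 - 3) = -2*10 = -20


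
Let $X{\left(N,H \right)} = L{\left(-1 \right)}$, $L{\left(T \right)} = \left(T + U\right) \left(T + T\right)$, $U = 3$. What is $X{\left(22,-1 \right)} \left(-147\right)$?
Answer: $588$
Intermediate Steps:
$L{\left(T \right)} = 2 T \left(3 + T\right)$ ($L{\left(T \right)} = \left(T + 3\right) \left(T + T\right) = \left(3 + T\right) 2 T = 2 T \left(3 + T\right)$)
$X{\left(N,H \right)} = -4$ ($X{\left(N,H \right)} = 2 \left(-1\right) \left(3 - 1\right) = 2 \left(-1\right) 2 = -4$)
$X{\left(22,-1 \right)} \left(-147\right) = \left(-4\right) \left(-147\right) = 588$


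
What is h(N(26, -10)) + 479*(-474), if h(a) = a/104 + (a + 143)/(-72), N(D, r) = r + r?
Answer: -70838945/312 ≈ -2.2705e+5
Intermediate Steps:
N(D, r) = 2*r
h(a) = -143/72 - a/234 (h(a) = a*(1/104) + (143 + a)*(-1/72) = a/104 + (-143/72 - a/72) = -143/72 - a/234)
h(N(26, -10)) + 479*(-474) = (-143/72 - (-10)/117) + 479*(-474) = (-143/72 - 1/234*(-20)) - 227046 = (-143/72 + 10/117) - 227046 = -593/312 - 227046 = -70838945/312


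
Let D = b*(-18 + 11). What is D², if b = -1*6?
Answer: 1764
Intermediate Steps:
b = -6
D = 42 (D = -6*(-18 + 11) = -6*(-7) = 42)
D² = 42² = 1764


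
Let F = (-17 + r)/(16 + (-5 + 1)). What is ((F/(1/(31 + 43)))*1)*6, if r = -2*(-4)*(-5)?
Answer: -2109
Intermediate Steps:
r = -40 (r = 8*(-5) = -40)
F = -19/4 (F = (-17 - 40)/(16 + (-5 + 1)) = -57/(16 - 4) = -57/12 = -57*1/12 = -19/4 ≈ -4.7500)
((F/(1/(31 + 43)))*1)*6 = (-19/(4*(1/(31 + 43)))*1)*6 = (-19/(4*(1/74))*1)*6 = (-19/(4*1/74)*1)*6 = (-19/4*74*1)*6 = -703/2*1*6 = -703/2*6 = -2109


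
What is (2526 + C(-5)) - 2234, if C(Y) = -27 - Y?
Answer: 270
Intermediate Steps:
(2526 + C(-5)) - 2234 = (2526 + (-27 - 1*(-5))) - 2234 = (2526 + (-27 + 5)) - 2234 = (2526 - 22) - 2234 = 2504 - 2234 = 270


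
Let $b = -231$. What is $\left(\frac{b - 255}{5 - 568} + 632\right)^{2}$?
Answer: $\frac{126951115204}{316969} \approx 4.0052 \cdot 10^{5}$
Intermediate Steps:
$\left(\frac{b - 255}{5 - 568} + 632\right)^{2} = \left(\frac{-231 - 255}{5 - 568} + 632\right)^{2} = \left(- \frac{486}{-563} + 632\right)^{2} = \left(\left(-486\right) \left(- \frac{1}{563}\right) + 632\right)^{2} = \left(\frac{486}{563} + 632\right)^{2} = \left(\frac{356302}{563}\right)^{2} = \frac{126951115204}{316969}$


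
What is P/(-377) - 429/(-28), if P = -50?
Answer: 163133/10556 ≈ 15.454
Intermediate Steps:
P/(-377) - 429/(-28) = -50/(-377) - 429/(-28) = -50*(-1/377) - 429*(-1/28) = 50/377 + 429/28 = 163133/10556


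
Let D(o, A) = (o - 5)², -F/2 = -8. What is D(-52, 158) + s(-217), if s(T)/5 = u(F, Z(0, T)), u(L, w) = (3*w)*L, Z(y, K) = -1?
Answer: 3009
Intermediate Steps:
F = 16 (F = -2*(-8) = 16)
u(L, w) = 3*L*w
s(T) = -240 (s(T) = 5*(3*16*(-1)) = 5*(-48) = -240)
D(o, A) = (-5 + o)²
D(-52, 158) + s(-217) = (-5 - 52)² - 240 = (-57)² - 240 = 3249 - 240 = 3009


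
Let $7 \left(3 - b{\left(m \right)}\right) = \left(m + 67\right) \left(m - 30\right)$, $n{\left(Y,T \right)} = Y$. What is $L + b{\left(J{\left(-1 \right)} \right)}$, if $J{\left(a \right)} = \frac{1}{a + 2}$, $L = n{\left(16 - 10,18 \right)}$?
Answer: $\frac{2035}{7} \approx 290.71$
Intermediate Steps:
$L = 6$ ($L = 16 - 10 = 6$)
$J{\left(a \right)} = \frac{1}{2 + a}$
$b{\left(m \right)} = 3 - \frac{\left(-30 + m\right) \left(67 + m\right)}{7}$ ($b{\left(m \right)} = 3 - \frac{\left(m + 67\right) \left(m - 30\right)}{7} = 3 - \frac{\left(67 + m\right) \left(-30 + m\right)}{7} = 3 - \frac{\left(-30 + m\right) \left(67 + m\right)}{7}$)
$L + b{\left(J{\left(-1 \right)} \right)} = 6 - \left(- \frac{2031}{7} + \frac{1}{7 \left(2 - 1\right)^{2}} + \frac{37}{7 \left(2 - 1\right)}\right) = 6 - \left(- \frac{2031}{7} + \frac{1}{7} + \frac{37}{7}\right) = 6 - \left(- \frac{1994}{7} + \frac{1}{7}\right) = 6 - - \frac{1993}{7} = 6 + \frac{1993}{7} = \frac{2035}{7}$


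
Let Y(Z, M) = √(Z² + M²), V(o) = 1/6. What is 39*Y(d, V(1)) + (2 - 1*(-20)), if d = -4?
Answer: 22 + 13*√577/2 ≈ 178.14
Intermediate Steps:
V(o) = ⅙
Y(Z, M) = √(M² + Z²)
39*Y(d, V(1)) + (2 - 1*(-20)) = 39*√((⅙)² + (-4)²) + (2 - 1*(-20)) = 39*√(1/36 + 16) + (2 + 20) = 39*√(577/36) + 22 = 39*(√577/6) + 22 = 13*√577/2 + 22 = 22 + 13*√577/2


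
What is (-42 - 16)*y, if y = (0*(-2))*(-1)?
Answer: 0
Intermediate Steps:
y = 0 (y = 0*(-1) = 0)
(-42 - 16)*y = (-42 - 16)*0 = -58*0 = 0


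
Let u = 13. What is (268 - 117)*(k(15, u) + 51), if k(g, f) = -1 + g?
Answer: 9815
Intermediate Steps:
(268 - 117)*(k(15, u) + 51) = (268 - 117)*((-1 + 15) + 51) = 151*(14 + 51) = 151*65 = 9815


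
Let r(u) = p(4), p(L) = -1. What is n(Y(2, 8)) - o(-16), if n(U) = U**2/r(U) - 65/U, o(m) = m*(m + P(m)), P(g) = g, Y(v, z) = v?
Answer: -1097/2 ≈ -548.50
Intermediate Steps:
r(u) = -1
o(m) = 2*m**2 (o(m) = m*(m + m) = m*(2*m) = 2*m**2)
n(U) = -U**2 - 65/U (n(U) = U**2/(-1) - 65/U = U**2*(-1) - 65/U = -U**2 - 65/U)
n(Y(2, 8)) - o(-16) = (-65 - 1*2**3)/2 - 2*(-16)**2 = (-65 - 1*8)/2 - 2*256 = (-65 - 8)/2 - 1*512 = (1/2)*(-73) - 512 = -73/2 - 512 = -1097/2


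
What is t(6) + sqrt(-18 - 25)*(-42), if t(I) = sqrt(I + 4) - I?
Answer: -6 + sqrt(10) - 42*I*sqrt(43) ≈ -2.8377 - 275.41*I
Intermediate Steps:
t(I) = sqrt(4 + I) - I
t(6) + sqrt(-18 - 25)*(-42) = (sqrt(4 + 6) - 1*6) + sqrt(-18 - 25)*(-42) = (sqrt(10) - 6) + sqrt(-43)*(-42) = (-6 + sqrt(10)) + (I*sqrt(43))*(-42) = (-6 + sqrt(10)) - 42*I*sqrt(43) = -6 + sqrt(10) - 42*I*sqrt(43)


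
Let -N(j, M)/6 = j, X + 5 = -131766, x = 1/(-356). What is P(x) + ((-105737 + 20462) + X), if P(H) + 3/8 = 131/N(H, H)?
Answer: -5022569/24 ≈ -2.0927e+5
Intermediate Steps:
x = -1/356 ≈ -0.0028090
X = -131771 (X = -5 - 131766 = -131771)
N(j, M) = -6*j
P(H) = -3/8 - 131/(6*H) (P(H) = -3/8 + 131/((-6*H)) = -3/8 + 131*(-1/(6*H)) = -3/8 - 131/(6*H))
P(x) + ((-105737 + 20462) + X) = (-524 - 9*(-1/356))/(24*(-1/356)) + ((-105737 + 20462) - 131771) = (1/24)*(-356)*(-524 + 9/356) + (-85275 - 131771) = (1/24)*(-356)*(-186535/356) - 217046 = 186535/24 - 217046 = -5022569/24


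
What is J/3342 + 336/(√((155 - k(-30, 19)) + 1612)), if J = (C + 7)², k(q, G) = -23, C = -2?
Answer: 25/3342 + 168*√1790/895 ≈ 7.9492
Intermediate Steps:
J = 25 (J = (-2 + 7)² = 5² = 25)
J/3342 + 336/(√((155 - k(-30, 19)) + 1612)) = 25/3342 + 336/(√((155 - 1*(-23)) + 1612)) = 25*(1/3342) + 336/(√((155 + 23) + 1612)) = 25/3342 + 336/(√(178 + 1612)) = 25/3342 + 336/(√1790) = 25/3342 + 336*(√1790/1790) = 25/3342 + 168*√1790/895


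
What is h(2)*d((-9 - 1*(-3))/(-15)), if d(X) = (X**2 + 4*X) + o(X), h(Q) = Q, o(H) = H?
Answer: 108/25 ≈ 4.3200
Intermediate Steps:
d(X) = X**2 + 5*X (d(X) = (X**2 + 4*X) + X = X**2 + 5*X)
h(2)*d((-9 - 1*(-3))/(-15)) = 2*(((-9 - 1*(-3))/(-15))*(5 + (-9 - 1*(-3))/(-15))) = 2*(((-9 + 3)*(-1/15))*(5 + (-9 + 3)*(-1/15))) = 2*((-6*(-1/15))*(5 - 6*(-1/15))) = 2*(2*(5 + 2/5)/5) = 2*((2/5)*(27/5)) = 2*(54/25) = 108/25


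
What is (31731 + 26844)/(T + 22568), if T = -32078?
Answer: -3905/634 ≈ -6.1593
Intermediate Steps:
(31731 + 26844)/(T + 22568) = (31731 + 26844)/(-32078 + 22568) = 58575/(-9510) = 58575*(-1/9510) = -3905/634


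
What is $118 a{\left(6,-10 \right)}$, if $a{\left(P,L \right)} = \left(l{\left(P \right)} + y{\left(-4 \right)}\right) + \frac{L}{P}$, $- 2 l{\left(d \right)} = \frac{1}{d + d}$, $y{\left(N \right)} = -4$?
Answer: $- \frac{8083}{12} \approx -673.58$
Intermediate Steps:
$l{\left(d \right)} = - \frac{1}{4 d}$ ($l{\left(d \right)} = - \frac{1}{2 \left(d + d\right)} = - \frac{1}{2 \cdot 2 d} = - \frac{\frac{1}{2} \frac{1}{d}}{2} = - \frac{1}{4 d}$)
$a{\left(P,L \right)} = -4 - \frac{1}{4 P} + \frac{L}{P}$ ($a{\left(P,L \right)} = \left(- \frac{1}{4 P} - 4\right) + \frac{L}{P} = \left(-4 - \frac{1}{4 P}\right) + \frac{L}{P} = -4 - \frac{1}{4 P} + \frac{L}{P}$)
$118 a{\left(6,-10 \right)} = 118 \frac{- \frac{1}{4} - 10 - 24}{6} = 118 \cdot \frac{1}{6} \left(- \frac{137}{4}\right) = 118 \left(- \frac{137}{24}\right) = - \frac{8083}{12}$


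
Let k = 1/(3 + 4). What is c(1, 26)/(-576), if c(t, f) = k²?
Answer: -1/28224 ≈ -3.5431e-5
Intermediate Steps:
k = ⅐ (k = 1/7 = ⅐ ≈ 0.14286)
c(t, f) = 1/49 (c(t, f) = (⅐)² = 1/49)
c(1, 26)/(-576) = (1/49)/(-576) = (1/49)*(-1/576) = -1/28224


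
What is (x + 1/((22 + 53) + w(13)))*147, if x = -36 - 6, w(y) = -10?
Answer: -401163/65 ≈ -6171.7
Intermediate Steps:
x = -42
(x + 1/((22 + 53) + w(13)))*147 = (-42 + 1/((22 + 53) - 10))*147 = (-42 + 1/(75 - 10))*147 = (-42 + 1/65)*147 = -2729/65*147 = -401163/65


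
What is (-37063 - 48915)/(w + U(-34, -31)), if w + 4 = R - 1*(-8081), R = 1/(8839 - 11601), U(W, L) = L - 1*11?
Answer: -237471236/22192669 ≈ -10.700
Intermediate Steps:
U(W, L) = -11 + L (U(W, L) = L - 11 = -11 + L)
R = -1/2762 (R = 1/(-2762) = -1/2762 ≈ -0.00036206)
w = 22308673/2762 (w = -4 + (-1/2762 - 1*(-8081)) = -4 + (-1/2762 + 8081) = -4 + 22319721/2762 = 22308673/2762 ≈ 8077.0)
(-37063 - 48915)/(w + U(-34, -31)) = (-37063 - 48915)/(22308673/2762 + (-11 - 31)) = -85978/(22308673/2762 - 42) = -85978/22192669/2762 = -85978*2762/22192669 = -237471236/22192669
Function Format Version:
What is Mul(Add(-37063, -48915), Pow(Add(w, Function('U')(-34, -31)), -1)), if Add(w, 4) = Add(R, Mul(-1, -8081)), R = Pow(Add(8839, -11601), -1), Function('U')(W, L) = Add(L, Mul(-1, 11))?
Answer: Rational(-237471236, 22192669) ≈ -10.700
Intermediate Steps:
Function('U')(W, L) = Add(-11, L) (Function('U')(W, L) = Add(L, -11) = Add(-11, L))
R = Rational(-1, 2762) (R = Pow(-2762, -1) = Rational(-1, 2762) ≈ -0.00036206)
w = Rational(22308673, 2762) (w = Add(-4, Add(Rational(-1, 2762), Mul(-1, -8081))) = Add(-4, Add(Rational(-1, 2762), 8081)) = Add(-4, Rational(22319721, 2762)) = Rational(22308673, 2762) ≈ 8077.0)
Mul(Add(-37063, -48915), Pow(Add(w, Function('U')(-34, -31)), -1)) = Mul(Add(-37063, -48915), Pow(Add(Rational(22308673, 2762), Add(-11, -31)), -1)) = Mul(-85978, Pow(Add(Rational(22308673, 2762), -42), -1)) = Mul(-85978, Pow(Rational(22192669, 2762), -1)) = Mul(-85978, Rational(2762, 22192669)) = Rational(-237471236, 22192669)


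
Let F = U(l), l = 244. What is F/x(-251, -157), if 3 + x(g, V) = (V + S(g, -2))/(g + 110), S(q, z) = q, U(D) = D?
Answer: -11468/5 ≈ -2293.6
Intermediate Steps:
F = 244
x(g, V) = -3 + (V + g)/(110 + g) (x(g, V) = -3 + (V + g)/(g + 110) = -3 + (V + g)/(110 + g))
F/x(-251, -157) = 244/(((-330 - 157 - 2*(-251))/(110 - 251))) = 244/(((-330 - 157 + 502)/(-141))) = 244/((-1/141*15)) = 244/(-5/47) = 244*(-47/5) = -11468/5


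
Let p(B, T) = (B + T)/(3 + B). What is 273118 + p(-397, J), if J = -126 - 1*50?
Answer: 107609065/394 ≈ 2.7312e+5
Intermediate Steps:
J = -176 (J = -126 - 50 = -176)
p(B, T) = (B + T)/(3 + B)
273118 + p(-397, J) = 273118 + (-397 - 176)/(3 - 397) = 273118 - 573/(-394) = 273118 - 1/394*(-573) = 273118 + 573/394 = 107609065/394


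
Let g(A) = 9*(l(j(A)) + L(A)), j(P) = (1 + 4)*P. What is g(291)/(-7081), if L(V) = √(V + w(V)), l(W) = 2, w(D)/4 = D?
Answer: -18/7081 - 9*√1455/7081 ≈ -0.051024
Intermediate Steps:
j(P) = 5*P
w(D) = 4*D
L(V) = √5*√V (L(V) = √(V + 4*V) = √(5*V) = √5*√V)
g(A) = 18 + 9*√5*√A (g(A) = 9*(2 + √5*√A) = 18 + 9*√5*√A)
g(291)/(-7081) = (18 + 9*√5*√291)/(-7081) = (18 + 9*√1455)*(-1/7081) = -18/7081 - 9*√1455/7081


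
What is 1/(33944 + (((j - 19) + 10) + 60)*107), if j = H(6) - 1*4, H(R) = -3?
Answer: 1/38652 ≈ 2.5872e-5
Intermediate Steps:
j = -7 (j = -3 - 1*4 = -3 - 4 = -7)
1/(33944 + (((j - 19) + 10) + 60)*107) = 1/(33944 + (((-7 - 19) + 10) + 60)*107) = 1/(33944 + ((-26 + 10) + 60)*107) = 1/(33944 + (-16 + 60)*107) = 1/(33944 + 44*107) = 1/(33944 + 4708) = 1/38652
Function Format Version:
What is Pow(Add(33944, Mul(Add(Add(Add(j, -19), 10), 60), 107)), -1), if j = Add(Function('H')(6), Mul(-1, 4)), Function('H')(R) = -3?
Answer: Rational(1, 38652) ≈ 2.5872e-5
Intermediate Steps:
j = -7 (j = Add(-3, Mul(-1, 4)) = Add(-3, -4) = -7)
Pow(Add(33944, Mul(Add(Add(Add(j, -19), 10), 60), 107)), -1) = Pow(Add(33944, Mul(Add(Add(Add(-7, -19), 10), 60), 107)), -1) = Pow(Add(33944, Mul(Add(Add(-26, 10), 60), 107)), -1) = Pow(Add(33944, Mul(Add(-16, 60), 107)), -1) = Pow(Add(33944, Mul(44, 107)), -1) = Pow(Add(33944, 4708), -1) = Pow(38652, -1) = Rational(1, 38652)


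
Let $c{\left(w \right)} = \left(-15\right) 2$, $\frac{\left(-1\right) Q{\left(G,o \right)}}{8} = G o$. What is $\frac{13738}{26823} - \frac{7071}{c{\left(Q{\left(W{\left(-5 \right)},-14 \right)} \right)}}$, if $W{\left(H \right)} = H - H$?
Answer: $\frac{63359191}{268230} \approx 236.21$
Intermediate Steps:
$W{\left(H \right)} = 0$
$Q{\left(G,o \right)} = - 8 G o$
$c{\left(w \right)} = -30$
$\frac{13738}{26823} - \frac{7071}{c{\left(Q{\left(W{\left(-5 \right)},-14 \right)} \right)}} = \frac{13738}{26823} - \frac{7071}{-30} = 13738 \cdot \frac{1}{26823} - - \frac{2357}{10} = \frac{13738}{26823} + \frac{2357}{10} = \frac{63359191}{268230}$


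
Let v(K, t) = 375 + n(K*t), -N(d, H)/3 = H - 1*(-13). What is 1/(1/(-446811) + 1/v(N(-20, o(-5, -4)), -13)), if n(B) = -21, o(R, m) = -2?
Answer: 52723698/148819 ≈ 354.28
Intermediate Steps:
N(d, H) = -39 - 3*H (N(d, H) = -3*(H - 1*(-13)) = -3*(H + 13) = -3*(13 + H) = -39 - 3*H)
v(K, t) = 354 (v(K, t) = 375 - 21 = 354)
1/(1/(-446811) + 1/v(N(-20, o(-5, -4)), -13)) = 1/(1/(-446811) + 1/354) = 1/(-1/446811 + 1/354) = 1/(148819/52723698) = 52723698/148819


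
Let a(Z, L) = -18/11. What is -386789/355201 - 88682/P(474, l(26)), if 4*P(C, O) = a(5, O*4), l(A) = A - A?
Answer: 692995090703/3196809 ≈ 2.1678e+5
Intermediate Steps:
l(A) = 0
a(Z, L) = -18/11 (a(Z, L) = -18*1/11 = -18/11)
P(C, O) = -9/22 (P(C, O) = (¼)*(-18/11) = -9/22)
-386789/355201 - 88682/P(474, l(26)) = -386789/355201 - 88682/(-9/22) = -386789*1/355201 - 88682*(-22/9) = -386789/355201 + 1951004/9 = 692995090703/3196809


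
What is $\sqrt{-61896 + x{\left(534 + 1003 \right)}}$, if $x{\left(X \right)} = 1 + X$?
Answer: $i \sqrt{60358} \approx 245.68 i$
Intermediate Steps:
$\sqrt{-61896 + x{\left(534 + 1003 \right)}} = \sqrt{-61896 + \left(1 + \left(534 + 1003\right)\right)} = \sqrt{-61896 + \left(1 + 1537\right)} = \sqrt{-61896 + 1538} = \sqrt{-60358} = i \sqrt{60358}$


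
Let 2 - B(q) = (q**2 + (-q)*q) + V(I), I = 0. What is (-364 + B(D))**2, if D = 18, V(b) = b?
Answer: 131044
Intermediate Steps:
B(q) = 2 (B(q) = 2 - ((q**2 + (-q)*q) + 0) = 2 - ((q**2 - q**2) + 0) = 2 - (0 + 0) = 2 - 1*0 = 2 + 0 = 2)
(-364 + B(D))**2 = (-364 + 2)**2 = (-362)**2 = 131044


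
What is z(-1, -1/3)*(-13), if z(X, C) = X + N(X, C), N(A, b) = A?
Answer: 26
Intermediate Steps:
z(X, C) = 2*X (z(X, C) = X + X = 2*X)
z(-1, -1/3)*(-13) = (2*(-1))*(-13) = -2*(-13) = 26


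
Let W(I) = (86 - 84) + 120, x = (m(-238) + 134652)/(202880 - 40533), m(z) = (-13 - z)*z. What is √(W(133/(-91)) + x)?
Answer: 2*√807166393073/162347 ≈ 11.068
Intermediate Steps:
m(z) = z*(-13 - z)
x = 81102/162347 (x = (-1*(-238)*(13 - 238) + 134652)/(202880 - 40533) = (-1*(-238)*(-225) + 134652)/162347 = (-53550 + 134652)*(1/162347) = 81102*(1/162347) = 81102/162347 ≈ 0.49956)
W(I) = 122 (W(I) = 2 + 120 = 122)
√(W(133/(-91)) + x) = √(122 + 81102/162347) = √(19887436/162347) = 2*√807166393073/162347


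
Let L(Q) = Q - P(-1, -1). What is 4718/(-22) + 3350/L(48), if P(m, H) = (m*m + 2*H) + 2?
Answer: -74023/517 ≈ -143.18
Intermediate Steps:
P(m, H) = 2 + m**2 + 2*H (P(m, H) = (m**2 + 2*H) + 2 = 2 + m**2 + 2*H)
L(Q) = -1 + Q (L(Q) = Q - (2 + (-1)**2 + 2*(-1)) = Q - (2 + 1 - 2) = Q - 1*1 = Q - 1 = -1 + Q)
4718/(-22) + 3350/L(48) = 4718/(-22) + 3350/(-1 + 48) = 4718*(-1/22) + 3350/47 = -2359/11 + 3350*(1/47) = -2359/11 + 3350/47 = -74023/517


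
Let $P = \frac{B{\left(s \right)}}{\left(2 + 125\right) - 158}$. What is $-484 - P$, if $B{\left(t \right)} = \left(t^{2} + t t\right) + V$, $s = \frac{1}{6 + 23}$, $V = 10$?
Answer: $- \frac{12609952}{26071} \approx -483.68$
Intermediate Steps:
$s = \frac{1}{29} \approx 0.034483$
$B{\left(t \right)} = 10 + 2 t^{2}$ ($B{\left(t \right)} = \left(t^{2} + t t\right) + 10 = \left(t^{2} + t^{2}\right) + 10 = 2 t^{2} + 10 = 10 + 2 t^{2}$)
$P = - \frac{8412}{26071}$ ($P = \frac{10 + \frac{2}{841}}{\left(2 + 125\right) - 158} = \frac{10 + 2 \cdot \frac{1}{841}}{127 - 158} = \frac{10 + \frac{2}{841}}{-31} = \frac{8412}{841} \left(- \frac{1}{31}\right) = - \frac{8412}{26071} \approx -0.32266$)
$-484 - P = -484 - - \frac{8412}{26071} = -484 + \frac{8412}{26071} = - \frac{12609952}{26071}$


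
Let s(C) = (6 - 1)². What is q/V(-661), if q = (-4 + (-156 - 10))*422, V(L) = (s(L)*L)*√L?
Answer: -14348*I*√661/2184605 ≈ -0.16886*I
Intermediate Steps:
s(C) = 25 (s(C) = 5² = 25)
V(L) = 25*L^(3/2) (V(L) = (25*L)*√L = 25*L^(3/2))
q = -71740 (q = (-4 - 166)*422 = -170*422 = -71740)
q/V(-661) = -71740*I*√661/10923025 = -14348*I*√661/2184605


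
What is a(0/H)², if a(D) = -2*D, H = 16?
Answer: 0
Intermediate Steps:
a(0/H)² = (-0/16)² = (-2*0)² = 0² = 0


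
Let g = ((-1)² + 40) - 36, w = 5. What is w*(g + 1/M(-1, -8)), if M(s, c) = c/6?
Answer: 85/4 ≈ 21.250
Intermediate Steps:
M(s, c) = c/6 (M(s, c) = c*(⅙) = c/6)
g = 5 (g = (1 + 40) - 36 = 41 - 36 = 5)
w*(g + 1/M(-1, -8)) = 5*(5 + 1/((⅙)*(-8))) = 5*(5 + 1/(-4/3)) = 5*(5 - ¾) = 5*(17/4) = 85/4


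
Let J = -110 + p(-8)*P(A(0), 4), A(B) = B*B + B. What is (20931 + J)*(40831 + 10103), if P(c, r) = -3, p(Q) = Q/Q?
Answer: 1060344012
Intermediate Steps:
A(B) = B + B² (A(B) = B² + B = B + B²)
p(Q) = 1
J = -113 (J = -110 + 1*(-3) = -110 - 3 = -113)
(20931 + J)*(40831 + 10103) = (20931 - 113)*(40831 + 10103) = 20818*50934 = 1060344012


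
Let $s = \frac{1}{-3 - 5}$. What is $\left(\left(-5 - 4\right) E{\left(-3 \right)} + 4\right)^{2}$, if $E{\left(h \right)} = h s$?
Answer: $\frac{25}{64} \approx 0.39063$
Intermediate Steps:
$s = - \frac{1}{8}$ ($s = \frac{1}{-8} = - \frac{1}{8} \approx -0.125$)
$E{\left(h \right)} = - \frac{h}{8}$ ($E{\left(h \right)} = h \left(- \frac{1}{8}\right) = - \frac{h}{8}$)
$\left(\left(-5 - 4\right) E{\left(-3 \right)} + 4\right)^{2} = \left(\left(-5 - 4\right) \left(\left(- \frac{1}{8}\right) \left(-3\right)\right) + 4\right)^{2} = \left(\left(-9\right) \frac{3}{8} + 4\right)^{2} = \left(- \frac{27}{8} + 4\right)^{2} = \left(\frac{5}{8}\right)^{2} = \frac{25}{64}$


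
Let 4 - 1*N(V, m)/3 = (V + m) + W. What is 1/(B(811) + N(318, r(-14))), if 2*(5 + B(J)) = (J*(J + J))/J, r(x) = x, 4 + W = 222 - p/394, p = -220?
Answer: -197/147686 ≈ -0.0013339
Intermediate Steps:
W = 43056/197 (W = -4 + (222 - (-220)/394) = -4 + (222 - 1*(-110/197)) = -4 + (222 + 110/197) = -4 + 43844/197 = 43056/197 ≈ 218.56)
N(V, m) = -126804/197 - 3*V - 3*m (N(V, m) = 12 - 3*((V + m) + 43056/197) = 12 - 3*(43056/197 + V + m) = 12 + (-129168/197 - 3*V - 3*m) = -126804/197 - 3*V - 3*m)
B(J) = -5 + J (B(J) = -5 + ((J*(J + J))/J)/2 = -5 + ((J*(2*J))/J)/2 = -5 + ((2*J**2)/J)/2 = -5 + (2*J)/2 = -5 + J)
1/(B(811) + N(318, r(-14))) = 1/((-5 + 811) + (-126804/197 - 3*318 - 3*(-14))) = 1/(806 + (-126804/197 - 954 + 42)) = 1/(806 - 306468/197) = 1/(-147686/197) = -197/147686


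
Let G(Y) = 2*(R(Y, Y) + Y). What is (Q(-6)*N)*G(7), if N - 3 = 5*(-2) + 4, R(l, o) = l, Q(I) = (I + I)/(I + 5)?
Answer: -1008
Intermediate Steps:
Q(I) = 2*I/(5 + I) (Q(I) = (2*I)/(5 + I) = 2*I/(5 + I))
G(Y) = 4*Y (G(Y) = 2*(Y + Y) = 2*(2*Y) = 4*Y)
N = -3 (N = 3 + (5*(-2) + 4) = 3 + (-10 + 4) = 3 - 6 = -3)
(Q(-6)*N)*G(7) = ((2*(-6)/(5 - 6))*(-3))*(4*7) = ((2*(-6)/(-1))*(-3))*28 = ((2*(-6)*(-1))*(-3))*28 = (12*(-3))*28 = -36*28 = -1008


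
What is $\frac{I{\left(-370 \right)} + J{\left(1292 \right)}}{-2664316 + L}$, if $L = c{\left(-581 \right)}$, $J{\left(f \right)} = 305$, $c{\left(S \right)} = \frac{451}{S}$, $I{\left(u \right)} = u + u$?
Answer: $\frac{84245}{515989349} \approx 0.00016327$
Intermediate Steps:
$I{\left(u \right)} = 2 u$
$L = - \frac{451}{581}$ ($L = \frac{451}{-581} = 451 \left(- \frac{1}{581}\right) = - \frac{451}{581} \approx -0.77625$)
$\frac{I{\left(-370 \right)} + J{\left(1292 \right)}}{-2664316 + L} = \frac{2 \left(-370\right) + 305}{-2664316 - \frac{451}{581}} = \frac{-740 + 305}{- \frac{1547968047}{581}} = \left(-435\right) \left(- \frac{581}{1547968047}\right) = \frac{84245}{515989349}$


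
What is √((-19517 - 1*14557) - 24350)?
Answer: 2*I*√14606 ≈ 241.71*I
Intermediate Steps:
√((-19517 - 1*14557) - 24350) = √((-19517 - 14557) - 24350) = √(-34074 - 24350) = √(-58424) = 2*I*√14606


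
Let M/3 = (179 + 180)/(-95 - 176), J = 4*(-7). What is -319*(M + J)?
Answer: 2764135/271 ≈ 10200.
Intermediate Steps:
J = -28
M = -1077/271 (M = 3*((179 + 180)/(-95 - 176)) = 3*(359/(-271)) = 3*(359*(-1/271)) = 3*(-359/271) = -1077/271 ≈ -3.9742)
-319*(M + J) = -319*(-1077/271 - 28) = -319*(-8665/271) = 2764135/271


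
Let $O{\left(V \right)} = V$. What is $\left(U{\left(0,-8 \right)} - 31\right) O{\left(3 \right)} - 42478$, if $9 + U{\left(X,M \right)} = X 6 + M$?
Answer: $-42622$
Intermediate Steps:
$U{\left(X,M \right)} = -9 + M + 6 X$ ($U{\left(X,M \right)} = -9 + \left(X 6 + M\right) = -9 + \left(6 X + M\right) = -9 + \left(M + 6 X\right) = -9 + M + 6 X$)
$\left(U{\left(0,-8 \right)} - 31\right) O{\left(3 \right)} - 42478 = \left(\left(-9 - 8 + 6 \cdot 0\right) - 31\right) 3 - 42478 = \left(\left(-9 - 8 + 0\right) - 31\right) 3 - 42478 = \left(-17 - 31\right) 3 - 42478 = \left(-48\right) 3 - 42478 = -144 - 42478 = -42622$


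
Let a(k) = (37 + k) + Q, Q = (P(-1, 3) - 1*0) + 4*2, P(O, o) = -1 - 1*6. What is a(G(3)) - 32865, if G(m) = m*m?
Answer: -32818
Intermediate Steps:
P(O, o) = -7 (P(O, o) = -1 - 6 = -7)
G(m) = m²
Q = 1 (Q = (-7 - 1*0) + 4*2 = (-7 + 0) + 8 = -7 + 8 = 1)
a(k) = 38 + k (a(k) = (37 + k) + 1 = 38 + k)
a(G(3)) - 32865 = (38 + 3²) - 32865 = (38 + 9) - 32865 = 47 - 32865 = -32818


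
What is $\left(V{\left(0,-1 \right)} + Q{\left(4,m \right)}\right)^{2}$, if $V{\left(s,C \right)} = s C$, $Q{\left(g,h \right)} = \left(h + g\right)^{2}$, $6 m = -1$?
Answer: $\frac{279841}{1296} \approx 215.93$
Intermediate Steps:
$m = - \frac{1}{6}$ ($m = \frac{1}{6} \left(-1\right) = - \frac{1}{6} \approx -0.16667$)
$Q{\left(g,h \right)} = \left(g + h\right)^{2}$
$V{\left(s,C \right)} = C s$
$\left(V{\left(0,-1 \right)} + Q{\left(4,m \right)}\right)^{2} = \left(\left(-1\right) 0 + \left(4 - \frac{1}{6}\right)^{2}\right)^{2} = \left(0 + \left(\frac{23}{6}\right)^{2}\right)^{2} = \left(0 + \frac{529}{36}\right)^{2} = \left(\frac{529}{36}\right)^{2} = \frac{279841}{1296}$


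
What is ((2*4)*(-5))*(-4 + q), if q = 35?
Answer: -1240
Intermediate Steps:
((2*4)*(-5))*(-4 + q) = ((2*4)*(-5))*(-4 + 35) = (8*(-5))*31 = -40*31 = -1240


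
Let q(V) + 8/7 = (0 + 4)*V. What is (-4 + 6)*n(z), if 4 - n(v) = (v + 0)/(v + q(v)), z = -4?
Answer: 282/37 ≈ 7.6216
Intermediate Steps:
q(V) = -8/7 + 4*V (q(V) = -8/7 + (0 + 4)*V = -8/7 + 4*V)
n(v) = 4 - v/(-8/7 + 5*v) (n(v) = 4 - (v + 0)/(v + (-8/7 + 4*v)) = 4 - v/(-8/7 + 5*v))
(-4 + 6)*n(z) = (-4 + 6)*((-32 + 133*(-4))/(-8 + 35*(-4))) = 2*((-32 - 532)/(-8 - 140)) = 2*(-564/(-148)) = 2*(-1/148*(-564)) = 2*(141/37) = 282/37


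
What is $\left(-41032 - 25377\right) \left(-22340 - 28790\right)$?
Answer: $3395492170$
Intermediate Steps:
$\left(-41032 - 25377\right) \left(-22340 - 28790\right) = \left(-66409\right) \left(-51130\right) = 3395492170$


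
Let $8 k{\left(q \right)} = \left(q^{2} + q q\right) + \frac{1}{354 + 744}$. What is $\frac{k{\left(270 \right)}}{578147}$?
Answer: $\frac{160088401}{5078443248} \approx 0.031523$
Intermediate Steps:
$k{\left(q \right)} = \frac{1}{8784} + \frac{q^{2}}{4}$ ($k{\left(q \right)} = \frac{\left(q^{2} + q q\right) + \frac{1}{354 + 744}}{8} = \frac{\left(q^{2} + q^{2}\right) + \frac{1}{1098}}{8} = \frac{2 q^{2} + \frac{1}{1098}}{8} = \frac{\frac{1}{1098} + 2 q^{2}}{8} = \frac{1}{8784} + \frac{q^{2}}{4}$)
$\frac{k{\left(270 \right)}}{578147} = \frac{\frac{1}{8784} + \frac{270^{2}}{4}}{578147} = \left(\frac{1}{8784} + \frac{1}{4} \cdot 72900\right) \frac{1}{578147} = \left(\frac{1}{8784} + 18225\right) \frac{1}{578147} = \frac{160088401}{8784} \cdot \frac{1}{578147} = \frac{160088401}{5078443248}$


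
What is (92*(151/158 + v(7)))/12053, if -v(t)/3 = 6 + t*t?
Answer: -1192274/952187 ≈ -1.2521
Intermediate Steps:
v(t) = -18 - 3*t² (v(t) = -3*(6 + t*t) = -3*(6 + t²) = -18 - 3*t²)
(92*(151/158 + v(7)))/12053 = (92*(151/158 + (-18 - 3*7²)))/12053 = (92*(151*(1/158) + (-18 - 3*49)))*(1/12053) = (92*(151/158 + (-18 - 147)))*(1/12053) = (92*(151/158 - 165))*(1/12053) = (92*(-25919/158))*(1/12053) = -1192274/79*1/12053 = -1192274/952187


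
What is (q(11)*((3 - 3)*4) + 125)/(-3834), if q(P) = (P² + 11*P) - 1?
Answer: -125/3834 ≈ -0.032603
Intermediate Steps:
q(P) = -1 + P² + 11*P
(q(11)*((3 - 3)*4) + 125)/(-3834) = ((-1 + 11² + 11*11)*((3 - 3)*4) + 125)/(-3834) = ((-1 + 121 + 121)*(0*4) + 125)*(-1/3834) = (241*0 + 125)*(-1/3834) = (0 + 125)*(-1/3834) = 125*(-1/3834) = -125/3834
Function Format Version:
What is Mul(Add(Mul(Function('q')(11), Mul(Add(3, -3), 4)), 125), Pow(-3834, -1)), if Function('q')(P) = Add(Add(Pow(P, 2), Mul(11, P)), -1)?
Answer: Rational(-125, 3834) ≈ -0.032603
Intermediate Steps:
Function('q')(P) = Add(-1, Pow(P, 2), Mul(11, P))
Mul(Add(Mul(Function('q')(11), Mul(Add(3, -3), 4)), 125), Pow(-3834, -1)) = Mul(Add(Mul(Add(-1, Pow(11, 2), Mul(11, 11)), Mul(Add(3, -3), 4)), 125), Pow(-3834, -1)) = Mul(Add(Mul(Add(-1, 121, 121), Mul(0, 4)), 125), Rational(-1, 3834)) = Mul(Add(Mul(241, 0), 125), Rational(-1, 3834)) = Mul(Add(0, 125), Rational(-1, 3834)) = Mul(125, Rational(-1, 3834)) = Rational(-125, 3834)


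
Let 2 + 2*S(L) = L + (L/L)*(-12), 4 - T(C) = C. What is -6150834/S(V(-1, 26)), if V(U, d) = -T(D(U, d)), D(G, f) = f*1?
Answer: -3075417/2 ≈ -1.5377e+6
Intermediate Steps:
D(G, f) = f
T(C) = 4 - C
V(U, d) = -4 + d (V(U, d) = -(4 - d) = -4 + d)
S(L) = -7 + L/2 (S(L) = -1 + (L + (L/L)*(-12))/2 = -1 + (L + 1*(-12))/2 = -1 + (L - 12)/2 = -1 + (-12 + L)/2 = -1 + (-6 + L/2) = -7 + L/2)
-6150834/S(V(-1, 26)) = -6150834/(-7 + (-4 + 26)/2) = -6150834/(-7 + (½)*22) = -6150834/(-7 + 11) = -6150834/4 = -6150834*¼ = -3075417/2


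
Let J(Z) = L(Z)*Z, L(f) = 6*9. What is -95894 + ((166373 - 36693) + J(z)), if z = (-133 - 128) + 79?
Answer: 23958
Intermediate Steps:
L(f) = 54
z = -182 (z = -261 + 79 = -182)
J(Z) = 54*Z
-95894 + ((166373 - 36693) + J(z)) = -95894 + ((166373 - 36693) + 54*(-182)) = -95894 + (129680 - 9828) = -95894 + 119852 = 23958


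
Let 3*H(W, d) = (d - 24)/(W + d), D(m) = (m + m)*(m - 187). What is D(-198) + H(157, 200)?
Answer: 163284836/1071 ≈ 1.5246e+5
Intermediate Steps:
D(m) = 2*m*(-187 + m) (D(m) = (2*m)*(-187 + m) = 2*m*(-187 + m))
H(W, d) = (-24 + d)/(3*(W + d)) (H(W, d) = ((d - 24)/(W + d))/3 = ((-24 + d)/(W + d))/3 = (-24 + d)/(3*(W + d)))
D(-198) + H(157, 200) = 2*(-198)*(-187 - 198) + (-8 + (⅓)*200)/(157 + 200) = 2*(-198)*(-385) + (-8 + 200/3)/357 = 152460 + (1/357)*(176/3) = 152460 + 176/1071 = 163284836/1071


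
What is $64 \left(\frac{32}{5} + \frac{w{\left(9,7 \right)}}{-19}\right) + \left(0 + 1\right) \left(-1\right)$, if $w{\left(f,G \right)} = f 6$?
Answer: $\frac{21537}{95} \approx 226.71$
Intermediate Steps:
$w{\left(f,G \right)} = 6 f$
$64 \left(\frac{32}{5} + \frac{w{\left(9,7 \right)}}{-19}\right) + \left(0 + 1\right) \left(-1\right) = 64 \left(\frac{32}{5} + \frac{6 \cdot 9}{-19}\right) + \left(0 + 1\right) \left(-1\right) = 64 \left(32 \cdot \frac{1}{5} + 54 \left(- \frac{1}{19}\right)\right) + 1 \left(-1\right) = 64 \left(\frac{32}{5} - \frac{54}{19}\right) - 1 = 64 \cdot \frac{338}{95} - 1 = \frac{21632}{95} - 1 = \frac{21537}{95}$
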